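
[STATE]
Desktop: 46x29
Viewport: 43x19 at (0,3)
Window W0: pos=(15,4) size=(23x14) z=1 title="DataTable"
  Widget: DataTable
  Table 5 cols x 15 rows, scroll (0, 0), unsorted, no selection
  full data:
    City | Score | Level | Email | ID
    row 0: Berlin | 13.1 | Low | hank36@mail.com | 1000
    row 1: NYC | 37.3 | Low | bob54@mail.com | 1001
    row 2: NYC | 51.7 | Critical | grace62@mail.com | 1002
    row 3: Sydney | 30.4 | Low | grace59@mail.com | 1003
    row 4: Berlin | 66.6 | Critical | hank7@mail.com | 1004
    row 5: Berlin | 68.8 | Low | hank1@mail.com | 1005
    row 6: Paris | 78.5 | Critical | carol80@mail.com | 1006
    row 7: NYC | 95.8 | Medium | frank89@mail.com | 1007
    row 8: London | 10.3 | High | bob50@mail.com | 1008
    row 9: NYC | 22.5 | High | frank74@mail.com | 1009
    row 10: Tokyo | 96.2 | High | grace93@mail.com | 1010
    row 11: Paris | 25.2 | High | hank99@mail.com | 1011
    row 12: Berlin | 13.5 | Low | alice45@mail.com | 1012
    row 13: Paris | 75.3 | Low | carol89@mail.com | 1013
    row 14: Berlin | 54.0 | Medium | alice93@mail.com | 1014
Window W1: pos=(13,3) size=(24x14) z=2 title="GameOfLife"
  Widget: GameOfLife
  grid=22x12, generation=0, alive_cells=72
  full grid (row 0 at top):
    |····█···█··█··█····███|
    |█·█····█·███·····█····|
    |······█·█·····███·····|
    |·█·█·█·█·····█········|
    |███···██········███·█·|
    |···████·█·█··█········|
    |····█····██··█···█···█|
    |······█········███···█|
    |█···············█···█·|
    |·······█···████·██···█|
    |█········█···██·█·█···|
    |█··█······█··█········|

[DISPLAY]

             ┏━━━━━━━━━━━━━━━━━━━━━━┓      
             ┃ GameOfLife           ┃┓     
             ┠──────────────────────┨┃     
             ┃Gen: 0                ┃┨     
             ┃█·█····█·███·····█····┃┃     
             ┃······█·█·····███·····┃┃     
             ┃·█·█·█·█·····█········┃┃     
             ┃███···██········███·█·┃┃     
             ┃···████·█·█··█········┃┃     
             ┃····█····██··█···█···█┃┃     
             ┃······█········███···█┃┃     
             ┃█···············█···█·┃┃     
             ┃·······█···████·██···█┃┃     
             ┗━━━━━━━━━━━━━━━━━━━━━━┛┃     
               ┗━━━━━━━━━━━━━━━━━━━━━┛     
                                           
                                           
                                           
                                           


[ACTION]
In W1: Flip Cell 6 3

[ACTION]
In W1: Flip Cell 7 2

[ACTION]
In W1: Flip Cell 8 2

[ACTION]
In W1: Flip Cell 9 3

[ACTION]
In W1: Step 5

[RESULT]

             ┏━━━━━━━━━━━━━━━━━━━━━━┓      
             ┃ GameOfLife           ┃┓     
             ┠──────────────────────┨┃     
             ┃Gen: 5                ┃┨     
             ┃·········██····██·····┃┃     
             ┃·██···█··█·····███····┃┃     
             ┃█··█····█·········█···┃┃     
             ┃█······██········██···┃┃     
             ┃·······█···········█··┃┃     
             ┃·█·█····█········█····┃┃     
             ┃··············██·████·┃┃     
             ┃·······███···███····█·┃┃     
             ┃···········█··█·······┃┃     
             ┗━━━━━━━━━━━━━━━━━━━━━━┛┃     
               ┗━━━━━━━━━━━━━━━━━━━━━┛     
                                           
                                           
                                           
                                           


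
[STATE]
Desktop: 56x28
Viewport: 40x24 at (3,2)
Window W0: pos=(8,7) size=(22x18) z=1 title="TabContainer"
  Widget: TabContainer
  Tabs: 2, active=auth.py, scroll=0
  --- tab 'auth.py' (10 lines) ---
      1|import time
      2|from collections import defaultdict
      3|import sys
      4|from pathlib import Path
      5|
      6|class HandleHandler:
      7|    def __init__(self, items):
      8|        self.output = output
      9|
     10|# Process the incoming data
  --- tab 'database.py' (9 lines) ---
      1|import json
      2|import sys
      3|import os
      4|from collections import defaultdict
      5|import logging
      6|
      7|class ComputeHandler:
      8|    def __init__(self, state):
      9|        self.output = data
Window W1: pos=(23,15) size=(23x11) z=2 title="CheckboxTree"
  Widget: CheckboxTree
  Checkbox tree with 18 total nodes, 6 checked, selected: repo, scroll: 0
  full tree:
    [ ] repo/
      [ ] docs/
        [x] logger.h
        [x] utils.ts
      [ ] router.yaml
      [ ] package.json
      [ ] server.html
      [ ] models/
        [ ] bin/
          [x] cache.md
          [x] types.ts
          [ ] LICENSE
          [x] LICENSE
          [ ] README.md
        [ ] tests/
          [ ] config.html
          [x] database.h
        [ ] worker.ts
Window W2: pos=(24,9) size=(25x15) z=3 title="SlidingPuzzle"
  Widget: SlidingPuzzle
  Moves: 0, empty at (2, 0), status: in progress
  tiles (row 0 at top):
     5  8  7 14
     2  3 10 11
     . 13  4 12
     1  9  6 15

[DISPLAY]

                                        
                                        
                                        
                                        
                                        
     ┏━━━━━━━━━━━━━━━━━━━━┓             
     ┃ TabContainer       ┃             
     ┠───────────────┏━━━━━━━━━━━━━━━━━━
     ┃[auth.py]│ data┃ SlidingPuzzle    
     ┃───────────────┠──────────────────
     ┃import time    ┃┌────┬────┬────┬──
     ┃from collection┃│  5 │  8 │  7 │ 1
     ┃import sys     ┃├────┼────┼────┼──
     ┃from pathlib i┏┃│  2 │  3 │ 10 │ 1
     ┃              ┃┃├────┼────┼────┼──
     ┃class HandleHa┠┃│    │ 13 │  4 │ 1
     ┃    def __init┃┃├────┼────┼────┼──
     ┃        self.o┃┃│  1 │  9 │  6 │ 1
     ┃              ┃┃└────┴────┴────┴──
     ┃# Process the ┃┃Moves: 0          
     ┃              ┃┃                  
     ┃              ┃┗━━━━━━━━━━━━━━━━━━
     ┗━━━━━━━━━━━━━━┃   [ ] server.html 
                    ┗━━━━━━━━━━━━━━━━━━━


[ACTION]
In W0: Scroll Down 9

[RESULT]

                                        
                                        
                                        
                                        
                                        
     ┏━━━━━━━━━━━━━━━━━━━━┓             
     ┃ TabContainer       ┃             
     ┠───────────────┏━━━━━━━━━━━━━━━━━━
     ┃[auth.py]│ data┃ SlidingPuzzle    
     ┃───────────────┠──────────────────
     ┃# Process the i┃┌────┬────┬────┬──
     ┃               ┃│  5 │  8 │  7 │ 1
     ┃               ┃├────┼────┼────┼──
     ┃              ┏┃│  2 │  3 │ 10 │ 1
     ┃              ┃┃├────┼────┼────┼──
     ┃              ┠┃│    │ 13 │  4 │ 1
     ┃              ┃┃├────┼────┼────┼──
     ┃              ┃┃│  1 │  9 │  6 │ 1
     ┃              ┃┃└────┴────┴────┴──
     ┃              ┃┃Moves: 0          
     ┃              ┃┃                  
     ┃              ┃┗━━━━━━━━━━━━━━━━━━
     ┗━━━━━━━━━━━━━━┃   [ ] server.html 
                    ┗━━━━━━━━━━━━━━━━━━━


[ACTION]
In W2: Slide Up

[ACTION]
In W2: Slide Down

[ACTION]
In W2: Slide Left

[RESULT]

                                        
                                        
                                        
                                        
                                        
     ┏━━━━━━━━━━━━━━━━━━━━┓             
     ┃ TabContainer       ┃             
     ┠───────────────┏━━━━━━━━━━━━━━━━━━
     ┃[auth.py]│ data┃ SlidingPuzzle    
     ┃───────────────┠──────────────────
     ┃# Process the i┃┌────┬────┬────┬──
     ┃               ┃│  5 │  8 │  7 │ 1
     ┃               ┃├────┼────┼────┼──
     ┃              ┏┃│  2 │  3 │ 10 │ 1
     ┃              ┃┃├────┼────┼────┼──
     ┃              ┠┃│ 13 │    │  4 │ 1
     ┃              ┃┃├────┼────┼────┼──
     ┃              ┃┃│  1 │  9 │  6 │ 1
     ┃              ┃┃└────┴────┴────┴──
     ┃              ┃┃Moves: 3          
     ┃              ┃┃                  
     ┃              ┃┗━━━━━━━━━━━━━━━━━━
     ┗━━━━━━━━━━━━━━┃   [ ] server.html 
                    ┗━━━━━━━━━━━━━━━━━━━


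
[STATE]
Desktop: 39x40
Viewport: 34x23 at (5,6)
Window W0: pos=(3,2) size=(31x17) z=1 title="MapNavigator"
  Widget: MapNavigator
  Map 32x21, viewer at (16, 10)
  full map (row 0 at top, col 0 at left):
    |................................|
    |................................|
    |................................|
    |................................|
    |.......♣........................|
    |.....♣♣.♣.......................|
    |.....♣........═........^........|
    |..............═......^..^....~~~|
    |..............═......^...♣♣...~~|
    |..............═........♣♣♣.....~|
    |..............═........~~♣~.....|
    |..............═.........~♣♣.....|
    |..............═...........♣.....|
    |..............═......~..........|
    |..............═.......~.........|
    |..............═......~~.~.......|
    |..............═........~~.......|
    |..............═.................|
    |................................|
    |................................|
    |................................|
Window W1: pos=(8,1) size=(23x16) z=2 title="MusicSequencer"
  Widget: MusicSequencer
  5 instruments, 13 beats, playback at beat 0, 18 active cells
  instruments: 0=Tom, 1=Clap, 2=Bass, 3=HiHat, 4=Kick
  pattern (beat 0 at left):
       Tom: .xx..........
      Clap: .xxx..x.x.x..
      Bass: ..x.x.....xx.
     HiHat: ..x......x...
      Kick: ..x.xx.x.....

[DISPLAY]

..♣┃  Clap·███··█·█·█··  ┃..┃     
..♣┃  Bass··█·█·····██·  ┃..┃     
...┃ HiHat··█······█···  ┃~~┃     
...┃  Kick··█·██·█·····  ┃.~┃     
...┃                     ┃..┃     
...┃                     ┃..┃     
...┃                     ┃..┃     
...┃                     ┃..┃     
...┃                     ┃..┃     
...┃                     ┃..┃     
...┗━━━━━━━━━━━━━━━━━━━━━┛..┃     
...........═........~~......┃     
━━━━━━━━━━━━━━━━━━━━━━━━━━━━┛     
                                  
                                  
                                  
                                  
                                  
                                  
                                  
                                  
                                  
                                  


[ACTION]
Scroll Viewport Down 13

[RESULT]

...........═........~~......┃     
━━━━━━━━━━━━━━━━━━━━━━━━━━━━┛     
                                  
                                  
                                  
                                  
                                  
                                  
                                  
                                  
                                  
                                  
                                  
                                  
                                  
                                  
                                  
                                  
                                  
                                  
                                  
                                  
                                  


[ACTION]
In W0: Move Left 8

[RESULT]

     ..............═........┃     
━━━━━━━━━━━━━━━━━━━━━━━━━━━━┛     
                                  
                                  
                                  
                                  
                                  
                                  
                                  
                                  
                                  
                                  
                                  
                                  
                                  
                                  
                                  
                                  
                                  
                                  
                                  
                                  
                                  


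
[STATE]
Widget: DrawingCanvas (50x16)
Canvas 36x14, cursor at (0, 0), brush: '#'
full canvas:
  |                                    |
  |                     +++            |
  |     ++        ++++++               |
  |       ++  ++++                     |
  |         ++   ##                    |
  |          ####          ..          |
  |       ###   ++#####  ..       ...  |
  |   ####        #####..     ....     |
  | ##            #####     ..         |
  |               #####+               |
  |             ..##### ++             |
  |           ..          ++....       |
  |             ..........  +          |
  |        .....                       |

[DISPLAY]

+                                                 
                     +++                          
     ++        ++++++                             
       ++  ++++                                   
         ++   ##                                  
          ####          ..                        
       ###   ++#####  ..       ...                
   ####        #####..     ....                   
 ##            #####     ..                       
               #####+                             
             ..##### ++                           
           ..          ++....                     
             ..........  +                        
        .....                                     
                                                  
                                                  


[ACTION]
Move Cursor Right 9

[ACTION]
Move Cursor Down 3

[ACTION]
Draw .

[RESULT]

                                                  
                     +++                          
     ++        ++++++                             
       ++. ++++                                   
         ++   ##                                  
          ####          ..                        
       ###   ++#####  ..       ...                
   ####        #####..     ....                   
 ##            #####     ..                       
               #####+                             
             ..##### ++                           
           ..          ++....                     
             ..........  +                        
        .....                                     
                                                  
                                                  


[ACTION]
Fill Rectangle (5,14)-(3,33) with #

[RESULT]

                                                  
                     +++                          
     ++        ++++++                             
       ++. +++####################                
         ++   ####################                
          ########################                
       ###   ++#####  ..       ...                
   ####        #####..     ....                   
 ##            #####     ..                       
               #####+                             
             ..##### ++                           
           ..          ++....                     
             ..........  +                        
        .....                                     
                                                  
                                                  


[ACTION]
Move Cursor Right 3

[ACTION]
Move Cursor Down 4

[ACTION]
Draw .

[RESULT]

                                                  
                     +++                          
     ++        ++++++                             
       ++. +++####################                
         ++   ####################                
          ########################                
       ###   ++#####  ..       ...                
   ####     .  #####..     ....                   
 ##            #####     ..                       
               #####+                             
             ..##### ++                           
           ..          ++....                     
             ..........  +                        
        .....                                     
                                                  
                                                  


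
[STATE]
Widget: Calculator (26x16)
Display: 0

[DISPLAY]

                         0
┌───┬───┬───┬───┐         
│ 7 │ 8 │ 9 │ ÷ │         
├───┼───┼───┼───┤         
│ 4 │ 5 │ 6 │ × │         
├───┼───┼───┼───┤         
│ 1 │ 2 │ 3 │ - │         
├───┼───┼───┼───┤         
│ 0 │ . │ = │ + │         
├───┼───┼───┼───┤         
│ C │ MC│ MR│ M+│         
└───┴───┴───┴───┘         
                          
                          
                          
                          


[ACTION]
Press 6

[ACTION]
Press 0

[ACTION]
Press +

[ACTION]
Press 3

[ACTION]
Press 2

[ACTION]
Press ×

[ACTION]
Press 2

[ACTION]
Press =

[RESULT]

                       184
┌───┬───┬───┬───┐         
│ 7 │ 8 │ 9 │ ÷ │         
├───┼───┼───┼───┤         
│ 4 │ 5 │ 6 │ × │         
├───┼───┼───┼───┤         
│ 1 │ 2 │ 3 │ - │         
├───┼───┼───┼───┤         
│ 0 │ . │ = │ + │         
├───┼───┼───┼───┤         
│ C │ MC│ MR│ M+│         
└───┴───┴───┴───┘         
                          
                          
                          
                          


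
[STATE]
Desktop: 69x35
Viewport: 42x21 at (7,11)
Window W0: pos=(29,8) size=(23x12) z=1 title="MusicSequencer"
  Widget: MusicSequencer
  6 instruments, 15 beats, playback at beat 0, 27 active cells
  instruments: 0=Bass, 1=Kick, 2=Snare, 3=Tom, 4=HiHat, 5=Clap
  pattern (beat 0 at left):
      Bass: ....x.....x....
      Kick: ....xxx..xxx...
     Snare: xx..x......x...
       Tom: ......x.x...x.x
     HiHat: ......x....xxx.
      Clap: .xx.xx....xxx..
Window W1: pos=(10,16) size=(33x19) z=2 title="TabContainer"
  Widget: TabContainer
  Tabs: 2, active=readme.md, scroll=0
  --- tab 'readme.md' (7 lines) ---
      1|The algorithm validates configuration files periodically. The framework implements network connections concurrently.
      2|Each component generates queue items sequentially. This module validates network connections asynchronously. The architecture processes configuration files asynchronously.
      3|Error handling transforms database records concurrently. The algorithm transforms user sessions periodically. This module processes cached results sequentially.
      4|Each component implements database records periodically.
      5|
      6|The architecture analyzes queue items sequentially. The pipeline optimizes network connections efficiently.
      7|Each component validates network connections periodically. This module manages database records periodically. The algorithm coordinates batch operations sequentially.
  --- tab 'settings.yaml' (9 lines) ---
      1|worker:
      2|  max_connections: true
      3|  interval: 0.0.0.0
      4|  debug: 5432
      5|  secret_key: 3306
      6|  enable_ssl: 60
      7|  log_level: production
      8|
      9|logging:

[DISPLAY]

                      ┃      ▼123456789012
                      ┃  Bass····█·····█··
                      ┃  Kick····███··███·
                      ┃ Snare██··█······█·
                      ┃   Tom······█·█···█
   ┏━━━━━━━━━━━━━━━━━━━━━━━━━━━━━━━┓····██
   ┃ TabContainer                  ┃···███
   ┠───────────────────────────────┨      
   ┃[readme.md]│ settings.yaml     ┃━━━━━━
   ┃───────────────────────────────┃      
   ┃The algorithm validates configu┃      
   ┃Each component generates queue ┃      
   ┃Error handling transforms datab┃      
   ┃Each component implements datab┃      
   ┃                               ┃      
   ┃The architecture analyzes queue┃      
   ┃Each component validates networ┃      
   ┃                               ┃      
   ┃                               ┃      
   ┃                               ┃      
   ┃                               ┃      


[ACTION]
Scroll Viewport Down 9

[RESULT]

                      ┃ Snare██··█······█·
                      ┃   Tom······█·█···█
   ┏━━━━━━━━━━━━━━━━━━━━━━━━━━━━━━━┓····██
   ┃ TabContainer                  ┃···███
   ┠───────────────────────────────┨      
   ┃[readme.md]│ settings.yaml     ┃━━━━━━
   ┃───────────────────────────────┃      
   ┃The algorithm validates configu┃      
   ┃Each component generates queue ┃      
   ┃Error handling transforms datab┃      
   ┃Each component implements datab┃      
   ┃                               ┃      
   ┃The architecture analyzes queue┃      
   ┃Each component validates networ┃      
   ┃                               ┃      
   ┃                               ┃      
   ┃                               ┃      
   ┃                               ┃      
   ┃                               ┃      
   ┃                               ┃      
   ┗━━━━━━━━━━━━━━━━━━━━━━━━━━━━━━━┛      


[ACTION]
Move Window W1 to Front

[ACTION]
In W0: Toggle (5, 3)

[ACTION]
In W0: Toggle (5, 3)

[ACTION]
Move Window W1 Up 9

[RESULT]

   ┃Error handling transforms datab┃····█·
   ┃Each component implements datab┃·█···█
   ┃                               ┃····██
   ┃The architecture analyzes queue┃···███
   ┃Each component validates networ┃      
   ┃                               ┃━━━━━━
   ┃                               ┃      
   ┃                               ┃      
   ┃                               ┃      
   ┃                               ┃      
   ┃                               ┃      
   ┗━━━━━━━━━━━━━━━━━━━━━━━━━━━━━━━┛      
                                          
                                          
                                          
                                          
                                          
                                          
                                          
                                          
                                          


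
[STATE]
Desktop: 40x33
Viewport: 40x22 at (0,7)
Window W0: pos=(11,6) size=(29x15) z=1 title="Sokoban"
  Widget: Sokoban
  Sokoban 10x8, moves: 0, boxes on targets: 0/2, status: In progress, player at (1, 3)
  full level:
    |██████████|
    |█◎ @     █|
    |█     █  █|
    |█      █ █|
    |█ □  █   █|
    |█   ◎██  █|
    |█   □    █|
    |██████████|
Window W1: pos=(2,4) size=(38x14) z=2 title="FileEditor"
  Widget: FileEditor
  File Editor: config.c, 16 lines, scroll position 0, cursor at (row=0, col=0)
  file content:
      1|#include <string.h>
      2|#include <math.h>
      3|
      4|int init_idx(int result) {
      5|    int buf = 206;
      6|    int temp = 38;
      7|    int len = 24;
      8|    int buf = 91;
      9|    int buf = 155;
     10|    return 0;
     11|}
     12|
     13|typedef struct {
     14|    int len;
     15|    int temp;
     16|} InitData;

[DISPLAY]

  ┃█include <string.h>                ▲┃
  ┃#include <math.h>                  █┃
  ┃                                   ░┃
  ┃int init_idx(int result) {         ░┃
  ┃    int buf = 206;                 ░┃
  ┃    int temp = 38;                 ░┃
  ┃    int len = 24;                  ░┃
  ┃    int buf = 91;                  ░┃
  ┃    int buf = 155;                 ░┃
  ┃    return 0;                      ▼┃
  ┗━━━━━━━━━━━━━━━━━━━━━━━━━━━━━━━━━━━━┛
           ┃                           ┃
           ┃                           ┃
           ┗━━━━━━━━━━━━━━━━━━━━━━━━━━━┛
                                        
                                        
                                        
                                        
                                        
                                        
                                        
                                        


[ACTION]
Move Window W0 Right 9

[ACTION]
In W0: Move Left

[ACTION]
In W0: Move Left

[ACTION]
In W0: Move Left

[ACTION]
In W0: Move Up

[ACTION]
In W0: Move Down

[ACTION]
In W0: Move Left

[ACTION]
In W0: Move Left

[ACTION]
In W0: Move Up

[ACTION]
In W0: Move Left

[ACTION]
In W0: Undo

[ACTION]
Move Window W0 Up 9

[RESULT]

  ┃█include <string.h>                ▲┃
  ┃#include <math.h>                  █┃
  ┃                                   ░┃
  ┃int init_idx(int result) {         ░┃
  ┃    int buf = 206;                 ░┃
  ┃    int temp = 38;                 ░┃
  ┃    int len = 24;                  ░┃
  ┃    int buf = 91;                  ░┃
  ┃    int buf = 155;                 ░┃
  ┃    return 0;                      ▼┃
  ┗━━━━━━━━━━━━━━━━━━━━━━━━━━━━━━━━━━━━┛
                                        
                                        
                                        
                                        
                                        
                                        
                                        
                                        
                                        
                                        
                                        


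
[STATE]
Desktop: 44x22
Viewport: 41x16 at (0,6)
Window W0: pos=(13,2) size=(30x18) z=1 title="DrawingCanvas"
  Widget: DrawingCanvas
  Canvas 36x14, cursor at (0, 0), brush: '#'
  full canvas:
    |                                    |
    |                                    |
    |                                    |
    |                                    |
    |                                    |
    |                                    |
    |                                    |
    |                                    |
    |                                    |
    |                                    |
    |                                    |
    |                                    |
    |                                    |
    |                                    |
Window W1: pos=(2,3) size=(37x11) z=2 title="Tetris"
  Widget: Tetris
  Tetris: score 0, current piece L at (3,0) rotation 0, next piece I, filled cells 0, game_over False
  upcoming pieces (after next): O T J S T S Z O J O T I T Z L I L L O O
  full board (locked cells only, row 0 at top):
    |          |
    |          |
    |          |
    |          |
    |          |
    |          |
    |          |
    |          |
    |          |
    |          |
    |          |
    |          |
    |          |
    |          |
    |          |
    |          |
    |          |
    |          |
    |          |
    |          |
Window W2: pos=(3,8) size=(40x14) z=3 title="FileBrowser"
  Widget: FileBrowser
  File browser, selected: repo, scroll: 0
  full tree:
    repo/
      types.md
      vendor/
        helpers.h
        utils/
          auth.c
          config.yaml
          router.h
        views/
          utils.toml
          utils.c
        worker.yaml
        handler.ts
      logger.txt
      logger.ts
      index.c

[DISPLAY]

  ┃          │Next:                   ┃  
  ┃          │████                    ┃  
  ┃┏━━━━━━━━━━━━━━━━━━━━━━━━━━━━━━━━━━━━━
  ┃┃ FileBrowser                         
  ┃┠─────────────────────────────────────
  ┃┃> [-] repo/                          
  ┃┃    types.md                         
  ┗┃    [+] vendor/                      
   ┃    logger.txt                       
   ┃    logger.ts                        
   ┃    index.c                          
   ┃                                     
   ┃                                     
   ┃                                     
   ┃                                     
   ┗━━━━━━━━━━━━━━━━━━━━━━━━━━━━━━━━━━━━━


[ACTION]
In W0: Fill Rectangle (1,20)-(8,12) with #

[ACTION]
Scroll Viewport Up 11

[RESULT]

                                         
                                         
             ┏━━━━━━━━━━━━━━━━━━━━━━━━━━━
  ┏━━━━━━━━━━━━━━━━━━━━━━━━━━━━━━━━━━━┓  
  ┃ Tetris                            ┃──
  ┠───────────────────────────────────┨  
  ┃          │Next:                   ┃  
  ┃          │████                    ┃  
  ┃┏━━━━━━━━━━━━━━━━━━━━━━━━━━━━━━━━━━━━━
  ┃┃ FileBrowser                         
  ┃┠─────────────────────────────────────
  ┃┃> [-] repo/                          
  ┃┃    types.md                         
  ┗┃    [+] vendor/                      
   ┃    logger.txt                       
   ┃    logger.ts                        


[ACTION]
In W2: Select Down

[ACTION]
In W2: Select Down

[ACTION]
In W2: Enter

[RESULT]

                                         
                                         
             ┏━━━━━━━━━━━━━━━━━━━━━━━━━━━
  ┏━━━━━━━━━━━━━━━━━━━━━━━━━━━━━━━━━━━┓  
  ┃ Tetris                            ┃──
  ┠───────────────────────────────────┨  
  ┃          │Next:                   ┃  
  ┃          │████                    ┃  
  ┃┏━━━━━━━━━━━━━━━━━━━━━━━━━━━━━━━━━━━━━
  ┃┃ FileBrowser                         
  ┃┠─────────────────────────────────────
  ┃┃  [-] repo/                          
  ┃┃    types.md                         
  ┗┃  > [-] vendor/                      
   ┃      helpers.h                      
   ┃      [+] utils/                     


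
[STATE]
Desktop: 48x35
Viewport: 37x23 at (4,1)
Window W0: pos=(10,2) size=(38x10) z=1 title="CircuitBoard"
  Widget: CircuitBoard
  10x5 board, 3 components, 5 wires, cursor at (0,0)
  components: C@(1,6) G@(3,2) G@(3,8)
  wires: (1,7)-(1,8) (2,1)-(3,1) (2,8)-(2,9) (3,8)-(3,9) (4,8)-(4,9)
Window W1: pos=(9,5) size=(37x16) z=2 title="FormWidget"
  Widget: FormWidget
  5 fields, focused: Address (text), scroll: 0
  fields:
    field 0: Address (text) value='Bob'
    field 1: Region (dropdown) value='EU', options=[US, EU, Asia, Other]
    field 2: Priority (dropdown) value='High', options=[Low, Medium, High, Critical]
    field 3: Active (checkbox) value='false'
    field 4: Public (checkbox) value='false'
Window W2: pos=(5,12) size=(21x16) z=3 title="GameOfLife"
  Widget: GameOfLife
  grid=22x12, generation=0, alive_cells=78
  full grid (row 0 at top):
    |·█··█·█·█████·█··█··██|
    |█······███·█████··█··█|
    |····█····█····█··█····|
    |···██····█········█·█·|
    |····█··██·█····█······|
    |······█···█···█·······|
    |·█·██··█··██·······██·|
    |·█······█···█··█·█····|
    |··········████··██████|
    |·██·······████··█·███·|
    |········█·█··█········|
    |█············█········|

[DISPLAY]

                                     
      ┏━━━━━━━━━━━━━━━━━━━━━━━━━━━━━━
      ┃ CircuitBoard                 
      ┠──────────────────────────────
     ┏━━━━━━━━━━━━━━━━━━━━━━━━━━━━━━━
     ┃ FormWidget                    
     ┠───────────────────────────────
     ┃> Address:    [Bob             
     ┃  Region:     [EU              
     ┃  Priority:   [High            
     ┃  Active:     [ ]              
 ┏━━━━━━━━━━━━━━━━━━━┓]              
 ┃ GameOfLife        ┃               
 ┠───────────────────┨               
 ┃Gen: 0             ┃               
 ┃█··█·█·█████·█··█··┃               
 ┃······███·█████··█·┃               
 ┃···█····█····█··█··┃               
 ┃··██····█········█·┃               
 ┃···█··██·█····█····┃━━━━━━━━━━━━━━━
 ┃·····█···█···█·····┃               
 ┃█·██··█··██·······█┃               
 ┃█······█···█··█·█··┃               


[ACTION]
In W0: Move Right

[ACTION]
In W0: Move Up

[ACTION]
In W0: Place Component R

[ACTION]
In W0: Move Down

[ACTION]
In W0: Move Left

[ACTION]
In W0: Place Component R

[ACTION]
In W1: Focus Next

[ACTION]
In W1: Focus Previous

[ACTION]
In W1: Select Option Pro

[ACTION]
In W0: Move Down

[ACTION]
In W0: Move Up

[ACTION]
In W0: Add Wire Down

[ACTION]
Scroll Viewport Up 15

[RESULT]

                                     
                                     
      ┏━━━━━━━━━━━━━━━━━━━━━━━━━━━━━━
      ┃ CircuitBoard                 
      ┠──────────────────────────────
     ┏━━━━━━━━━━━━━━━━━━━━━━━━━━━━━━━
     ┃ FormWidget                    
     ┠───────────────────────────────
     ┃> Address:    [Bob             
     ┃  Region:     [EU              
     ┃  Priority:   [High            
     ┃  Active:     [ ]              
 ┏━━━━━━━━━━━━━━━━━━━┓]              
 ┃ GameOfLife        ┃               
 ┠───────────────────┨               
 ┃Gen: 0             ┃               
 ┃█··█·█·█████·█··█··┃               
 ┃······███·█████··█·┃               
 ┃···█····█····█··█··┃               
 ┃··██····█········█·┃               
 ┃···█··██·█····█····┃━━━━━━━━━━━━━━━
 ┃·····█···█···█·····┃               
 ┃█·██··█··██·······█┃               


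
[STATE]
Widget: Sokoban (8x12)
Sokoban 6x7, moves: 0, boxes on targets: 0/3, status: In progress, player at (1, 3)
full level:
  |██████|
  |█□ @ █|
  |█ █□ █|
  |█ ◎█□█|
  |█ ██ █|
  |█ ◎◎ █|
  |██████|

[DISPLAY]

██████  
█□ @ █  
█ █□ █  
█ ◎█□█  
█ ██ █  
█ ◎◎ █  
██████  
Moves: 0
        
        
        
        


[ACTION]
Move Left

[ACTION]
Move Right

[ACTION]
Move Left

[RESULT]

██████  
█□@  █  
█ █□ █  
█ ◎█□█  
█ ██ █  
█ ◎◎ █  
██████  
Moves: 3
        
        
        
        
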